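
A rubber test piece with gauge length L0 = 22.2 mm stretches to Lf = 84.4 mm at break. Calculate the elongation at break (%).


Elongation = (Lf - L0) / L0 * 100
= (84.4 - 22.2) / 22.2 * 100
= 62.2 / 22.2 * 100
= 280.2%

280.2%


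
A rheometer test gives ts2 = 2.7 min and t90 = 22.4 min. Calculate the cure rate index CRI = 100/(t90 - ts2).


CRI = 100 / (t90 - ts2)
= 100 / (22.4 - 2.7)
= 100 / 19.7
= 5.08 min^-1

5.08 min^-1


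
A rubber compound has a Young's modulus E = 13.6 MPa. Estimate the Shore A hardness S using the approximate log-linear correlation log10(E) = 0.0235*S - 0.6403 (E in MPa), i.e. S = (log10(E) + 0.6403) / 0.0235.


log10(E) = 0.0235*S - 0.6403  =>  S = (log10(E) + 0.6403) / 0.0235
log10(13.6) = 1.133539
S = (1.133539 + 0.6403) / 0.0235 = 1.773839 / 0.0235
S = 75.5

Shore A = 75.5


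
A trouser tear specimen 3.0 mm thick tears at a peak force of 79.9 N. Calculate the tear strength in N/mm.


Tear strength = force / thickness
= 79.9 / 3.0
= 26.63 N/mm

26.63 N/mm


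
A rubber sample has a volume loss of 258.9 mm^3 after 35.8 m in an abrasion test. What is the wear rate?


Rate = volume_loss / distance
= 258.9 / 35.8
= 7.232 mm^3/m

7.232 mm^3/m


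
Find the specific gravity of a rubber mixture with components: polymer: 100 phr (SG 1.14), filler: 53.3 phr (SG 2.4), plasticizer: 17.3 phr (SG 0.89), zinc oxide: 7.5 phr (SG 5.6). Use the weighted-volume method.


Sum of weights = 178.1
Volume contributions:
  polymer: 100/1.14 = 87.7193
  filler: 53.3/2.4 = 22.2083
  plasticizer: 17.3/0.89 = 19.4382
  zinc oxide: 7.5/5.6 = 1.3393
Sum of volumes = 130.7051
SG = 178.1 / 130.7051 = 1.363

SG = 1.363


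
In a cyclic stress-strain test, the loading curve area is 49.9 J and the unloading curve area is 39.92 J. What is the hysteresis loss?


Hysteresis loss = loading - unloading
= 49.9 - 39.92
= 9.98 J

9.98 J


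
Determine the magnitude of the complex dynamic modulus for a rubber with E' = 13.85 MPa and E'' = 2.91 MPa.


|E*| = sqrt(E'^2 + E''^2)
= sqrt(13.85^2 + 2.91^2)
= sqrt(191.8225 + 8.4681)
= 14.152 MPa

14.152 MPa


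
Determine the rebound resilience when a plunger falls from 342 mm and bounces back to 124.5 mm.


Resilience = h_rebound / h_drop * 100
= 124.5 / 342 * 100
= 36.4%

36.4%


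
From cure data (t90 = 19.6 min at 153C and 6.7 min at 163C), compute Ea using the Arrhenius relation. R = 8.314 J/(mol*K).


T1 = 426.15 K, T2 = 436.15 K
1/T1 - 1/T2 = 5.3802e-05
ln(t1/t2) = ln(19.6/6.7) = 1.0734
Ea = 8.314 * 1.0734 / 5.3802e-05 = 165874.2216 J/mol
Ea = 165.87 kJ/mol

165.87 kJ/mol


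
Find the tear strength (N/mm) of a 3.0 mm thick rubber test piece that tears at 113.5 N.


Tear strength = force / thickness
= 113.5 / 3.0
= 37.83 N/mm

37.83 N/mm


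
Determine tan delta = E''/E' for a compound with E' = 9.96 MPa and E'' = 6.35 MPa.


tan delta = E'' / E'
= 6.35 / 9.96
= 0.6376

tan delta = 0.6376


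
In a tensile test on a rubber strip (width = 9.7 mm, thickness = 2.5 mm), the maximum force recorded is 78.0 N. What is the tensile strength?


Area = width * thickness = 9.7 * 2.5 = 24.25 mm^2
TS = force / area = 78.0 / 24.25 = 3.22 MPa

3.22 MPa


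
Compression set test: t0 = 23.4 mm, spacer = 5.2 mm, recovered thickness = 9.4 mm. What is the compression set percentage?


CS = (t0 - recovered) / (t0 - ts) * 100
= (23.4 - 9.4) / (23.4 - 5.2) * 100
= 14.0 / 18.2 * 100
= 76.9%

76.9%


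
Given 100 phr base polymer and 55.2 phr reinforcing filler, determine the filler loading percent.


Filler % = filler / (rubber + filler) * 100
= 55.2 / (100 + 55.2) * 100
= 55.2 / 155.2 * 100
= 35.57%

35.57%


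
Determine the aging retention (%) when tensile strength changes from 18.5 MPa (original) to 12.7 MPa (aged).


Retention = aged / original * 100
= 12.7 / 18.5 * 100
= 68.6%

68.6%


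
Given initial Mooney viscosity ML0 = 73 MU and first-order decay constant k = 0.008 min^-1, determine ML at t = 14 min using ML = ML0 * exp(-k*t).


ML = ML0 * exp(-k * t)
ML = 73 * exp(-0.008 * 14)
ML = 73 * 0.8940
ML = 65.27 MU

65.27 MU


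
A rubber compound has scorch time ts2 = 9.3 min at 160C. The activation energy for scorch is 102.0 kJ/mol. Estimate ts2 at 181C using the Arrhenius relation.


Convert temperatures: T1 = 160 + 273.15 = 433.15 K, T2 = 181 + 273.15 = 454.15 K
ts2_new = 9.3 * exp(102000 / 8.314 * (1/454.15 - 1/433.15))
1/T2 - 1/T1 = -1.0675e-04
ts2_new = 2.51 min

2.51 min


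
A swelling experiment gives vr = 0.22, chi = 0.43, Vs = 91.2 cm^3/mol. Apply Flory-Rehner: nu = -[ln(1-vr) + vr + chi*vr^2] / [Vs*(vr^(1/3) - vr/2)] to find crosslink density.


ln(1 - vr) = ln(1 - 0.22) = -0.2485
Numerator = -((-0.2485) + 0.22 + 0.43 * 0.22^2) = 0.0076
Denominator = 91.2 * (0.22^(1/3) - 0.22/2) = 45.0237
nu = 0.0076 / 45.0237 = 1.6990e-04 mol/cm^3

1.6990e-04 mol/cm^3


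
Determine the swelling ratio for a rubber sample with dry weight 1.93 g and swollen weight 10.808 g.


Q = W_swollen / W_dry
Q = 10.808 / 1.93
Q = 5.6

Q = 5.6


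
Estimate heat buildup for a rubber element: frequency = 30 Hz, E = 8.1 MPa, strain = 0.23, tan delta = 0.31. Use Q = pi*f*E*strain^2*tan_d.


Q = pi * f * E * strain^2 * tan_d
= pi * 30 * 8.1 * 0.23^2 * 0.31
= pi * 30 * 8.1 * 0.0529 * 0.31
= 12.5191

Q = 12.5191


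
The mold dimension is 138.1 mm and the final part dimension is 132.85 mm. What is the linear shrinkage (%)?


Shrinkage = (mold - part) / mold * 100
= (138.1 - 132.85) / 138.1 * 100
= 5.25 / 138.1 * 100
= 3.8%

3.8%


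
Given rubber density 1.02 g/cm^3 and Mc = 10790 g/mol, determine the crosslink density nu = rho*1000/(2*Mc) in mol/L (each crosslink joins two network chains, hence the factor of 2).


nu = rho * 1000 / (2 * Mc)
nu = 1.02 * 1000 / (2 * 10790)
nu = 1020.0 / 21580
nu = 0.0473 mol/L

0.0473 mol/L


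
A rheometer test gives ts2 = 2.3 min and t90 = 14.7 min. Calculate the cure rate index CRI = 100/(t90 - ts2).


CRI = 100 / (t90 - ts2)
= 100 / (14.7 - 2.3)
= 100 / 12.4
= 8.06 min^-1

8.06 min^-1


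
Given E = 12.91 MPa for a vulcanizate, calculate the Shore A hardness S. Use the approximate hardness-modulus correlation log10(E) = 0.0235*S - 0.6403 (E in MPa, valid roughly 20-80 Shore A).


log10(E) = 0.0235*S - 0.6403  =>  S = (log10(E) + 0.6403) / 0.0235
log10(12.91) = 1.110926
S = (1.110926 + 0.6403) / 0.0235 = 1.751226 / 0.0235
S = 74.5

Shore A = 74.5


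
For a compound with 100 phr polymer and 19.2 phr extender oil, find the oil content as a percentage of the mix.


Oil % = oil / (100 + oil) * 100
= 19.2 / (100 + 19.2) * 100
= 19.2 / 119.2 * 100
= 16.11%

16.11%


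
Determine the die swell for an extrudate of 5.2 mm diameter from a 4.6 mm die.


Die swell ratio = D_extrudate / D_die
= 5.2 / 4.6
= 1.13

Die swell = 1.13


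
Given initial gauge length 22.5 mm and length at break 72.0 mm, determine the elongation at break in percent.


Elongation = (Lf - L0) / L0 * 100
= (72.0 - 22.5) / 22.5 * 100
= 49.5 / 22.5 * 100
= 220.0%

220.0%


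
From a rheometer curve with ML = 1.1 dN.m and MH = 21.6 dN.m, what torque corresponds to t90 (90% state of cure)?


M90 = ML + 0.9 * (MH - ML)
M90 = 1.1 + 0.9 * (21.6 - 1.1)
M90 = 1.1 + 0.9 * 20.5
M90 = 19.55 dN.m

19.55 dN.m


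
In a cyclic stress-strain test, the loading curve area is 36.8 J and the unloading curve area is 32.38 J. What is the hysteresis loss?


Hysteresis loss = loading - unloading
= 36.8 - 32.38
= 4.42 J

4.42 J


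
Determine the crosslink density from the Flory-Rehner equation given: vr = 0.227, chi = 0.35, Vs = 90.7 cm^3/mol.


ln(1 - vr) = ln(1 - 0.227) = -0.2575
Numerator = -((-0.2575) + 0.227 + 0.35 * 0.227^2) = 0.0124
Denominator = 90.7 * (0.227^(1/3) - 0.227/2) = 45.0341
nu = 0.0124 / 45.0341 = 2.7626e-04 mol/cm^3

2.7626e-04 mol/cm^3


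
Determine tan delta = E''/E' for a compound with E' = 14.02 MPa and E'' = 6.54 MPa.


tan delta = E'' / E'
= 6.54 / 14.02
= 0.4665

tan delta = 0.4665


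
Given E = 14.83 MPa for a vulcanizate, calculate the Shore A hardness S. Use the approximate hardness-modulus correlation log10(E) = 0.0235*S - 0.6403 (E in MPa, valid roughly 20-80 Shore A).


log10(E) = 0.0235*S - 0.6403  =>  S = (log10(E) + 0.6403) / 0.0235
log10(14.83) = 1.171141
S = (1.171141 + 0.6403) / 0.0235 = 1.811441 / 0.0235
S = 77.1

Shore A = 77.1


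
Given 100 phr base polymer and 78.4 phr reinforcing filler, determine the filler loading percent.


Filler % = filler / (rubber + filler) * 100
= 78.4 / (100 + 78.4) * 100
= 78.4 / 178.4 * 100
= 43.95%

43.95%


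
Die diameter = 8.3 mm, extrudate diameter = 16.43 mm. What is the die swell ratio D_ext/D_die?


Die swell ratio = D_extrudate / D_die
= 16.43 / 8.3
= 1.98

Die swell = 1.98


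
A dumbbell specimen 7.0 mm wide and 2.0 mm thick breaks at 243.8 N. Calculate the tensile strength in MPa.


Area = width * thickness = 7.0 * 2.0 = 14.0 mm^2
TS = force / area = 243.8 / 14.0 = 17.41 MPa

17.41 MPa


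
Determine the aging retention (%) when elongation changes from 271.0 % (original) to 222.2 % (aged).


Retention = aged / original * 100
= 222.2 / 271.0 * 100
= 82.0%

82.0%


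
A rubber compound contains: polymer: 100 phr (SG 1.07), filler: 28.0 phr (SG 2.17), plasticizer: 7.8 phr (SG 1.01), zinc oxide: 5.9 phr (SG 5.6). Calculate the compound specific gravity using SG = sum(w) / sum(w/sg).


Sum of weights = 141.7
Volume contributions:
  polymer: 100/1.07 = 93.4579
  filler: 28.0/2.17 = 12.9032
  plasticizer: 7.8/1.01 = 7.7228
  zinc oxide: 5.9/5.6 = 1.0536
Sum of volumes = 115.1375
SG = 141.7 / 115.1375 = 1.231

SG = 1.231


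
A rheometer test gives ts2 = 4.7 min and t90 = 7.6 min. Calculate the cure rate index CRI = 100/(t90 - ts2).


CRI = 100 / (t90 - ts2)
= 100 / (7.6 - 4.7)
= 100 / 2.9
= 34.48 min^-1

34.48 min^-1


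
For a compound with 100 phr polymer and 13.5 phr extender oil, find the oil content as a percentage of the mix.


Oil % = oil / (100 + oil) * 100
= 13.5 / (100 + 13.5) * 100
= 13.5 / 113.5 * 100
= 11.89%

11.89%


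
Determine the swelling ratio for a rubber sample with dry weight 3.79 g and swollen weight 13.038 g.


Q = W_swollen / W_dry
Q = 13.038 / 3.79
Q = 3.44

Q = 3.44


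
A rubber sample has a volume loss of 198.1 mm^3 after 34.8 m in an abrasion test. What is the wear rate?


Rate = volume_loss / distance
= 198.1 / 34.8
= 5.693 mm^3/m

5.693 mm^3/m


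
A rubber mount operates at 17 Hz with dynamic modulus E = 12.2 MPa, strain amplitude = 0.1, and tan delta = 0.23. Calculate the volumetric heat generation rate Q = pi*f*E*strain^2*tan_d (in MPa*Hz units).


Q = pi * f * E * strain^2 * tan_d
= pi * 17 * 12.2 * 0.1^2 * 0.23
= pi * 17 * 12.2 * 0.0100 * 0.23
= 1.4986

Q = 1.4986


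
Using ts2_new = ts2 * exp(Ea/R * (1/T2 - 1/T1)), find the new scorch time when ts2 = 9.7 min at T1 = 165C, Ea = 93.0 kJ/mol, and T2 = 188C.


Convert temperatures: T1 = 165 + 273.15 = 438.15 K, T2 = 188 + 273.15 = 461.15 K
ts2_new = 9.7 * exp(93000 / 8.314 * (1/461.15 - 1/438.15))
1/T2 - 1/T1 = -1.1383e-04
ts2_new = 2.72 min

2.72 min


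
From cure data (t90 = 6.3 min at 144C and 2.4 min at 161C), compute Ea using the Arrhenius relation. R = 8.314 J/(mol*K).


T1 = 417.15 K, T2 = 434.15 K
1/T1 - 1/T2 = 9.3868e-05
ln(t1/t2) = ln(6.3/2.4) = 0.9651
Ea = 8.314 * 0.9651 / 9.3868e-05 = 85478.4957 J/mol
Ea = 85.48 kJ/mol

85.48 kJ/mol


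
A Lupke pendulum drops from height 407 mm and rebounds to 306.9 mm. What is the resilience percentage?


Resilience = h_rebound / h_drop * 100
= 306.9 / 407 * 100
= 75.4%

75.4%


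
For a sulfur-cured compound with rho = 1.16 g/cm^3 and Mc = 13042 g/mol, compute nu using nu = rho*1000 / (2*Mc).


nu = rho * 1000 / (2 * Mc)
nu = 1.16 * 1000 / (2 * 13042)
nu = 1160.0 / 26084
nu = 0.0445 mol/L

0.0445 mol/L


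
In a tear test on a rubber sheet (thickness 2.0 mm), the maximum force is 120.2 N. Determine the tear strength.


Tear strength = force / thickness
= 120.2 / 2.0
= 60.1 N/mm

60.1 N/mm


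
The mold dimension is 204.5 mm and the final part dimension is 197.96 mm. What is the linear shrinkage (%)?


Shrinkage = (mold - part) / mold * 100
= (204.5 - 197.96) / 204.5 * 100
= 6.54 / 204.5 * 100
= 3.2%

3.2%


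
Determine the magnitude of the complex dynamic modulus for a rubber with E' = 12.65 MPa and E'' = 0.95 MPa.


|E*| = sqrt(E'^2 + E''^2)
= sqrt(12.65^2 + 0.95^2)
= sqrt(160.0225 + 0.9025)
= 12.686 MPa

12.686 MPa


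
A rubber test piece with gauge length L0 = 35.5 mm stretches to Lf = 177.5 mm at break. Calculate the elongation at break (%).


Elongation = (Lf - L0) / L0 * 100
= (177.5 - 35.5) / 35.5 * 100
= 142.0 / 35.5 * 100
= 400.0%

400.0%


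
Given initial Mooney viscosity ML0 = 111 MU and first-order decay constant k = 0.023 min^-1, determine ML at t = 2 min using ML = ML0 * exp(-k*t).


ML = ML0 * exp(-k * t)
ML = 111 * exp(-0.023 * 2)
ML = 111 * 0.9550
ML = 106.01 MU

106.01 MU


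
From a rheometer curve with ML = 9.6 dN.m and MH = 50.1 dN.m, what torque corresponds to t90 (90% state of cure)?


M90 = ML + 0.9 * (MH - ML)
M90 = 9.6 + 0.9 * (50.1 - 9.6)
M90 = 9.6 + 0.9 * 40.5
M90 = 46.05 dN.m

46.05 dN.m


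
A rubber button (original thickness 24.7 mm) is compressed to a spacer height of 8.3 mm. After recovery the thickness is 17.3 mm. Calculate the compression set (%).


CS = (t0 - recovered) / (t0 - ts) * 100
= (24.7 - 17.3) / (24.7 - 8.3) * 100
= 7.4 / 16.4 * 100
= 45.1%

45.1%


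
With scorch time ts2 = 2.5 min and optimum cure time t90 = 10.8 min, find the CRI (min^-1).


CRI = 100 / (t90 - ts2)
= 100 / (10.8 - 2.5)
= 100 / 8.3
= 12.05 min^-1

12.05 min^-1


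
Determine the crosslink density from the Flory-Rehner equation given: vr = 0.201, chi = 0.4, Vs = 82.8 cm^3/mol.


ln(1 - vr) = ln(1 - 0.201) = -0.2244
Numerator = -((-0.2244) + 0.201 + 0.4 * 0.201^2) = 0.0072
Denominator = 82.8 * (0.201^(1/3) - 0.201/2) = 40.1809
nu = 0.0072 / 40.1809 = 1.8003e-04 mol/cm^3

1.8003e-04 mol/cm^3


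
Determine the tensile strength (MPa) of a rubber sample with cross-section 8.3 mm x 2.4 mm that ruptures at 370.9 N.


Area = width * thickness = 8.3 * 2.4 = 19.92 mm^2
TS = force / area = 370.9 / 19.92 = 18.62 MPa

18.62 MPa


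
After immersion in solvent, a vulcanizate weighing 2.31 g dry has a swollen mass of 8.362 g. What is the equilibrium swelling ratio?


Q = W_swollen / W_dry
Q = 8.362 / 2.31
Q = 3.62

Q = 3.62


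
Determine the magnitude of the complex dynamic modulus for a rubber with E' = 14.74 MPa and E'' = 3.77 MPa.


|E*| = sqrt(E'^2 + E''^2)
= sqrt(14.74^2 + 3.77^2)
= sqrt(217.2676 + 14.2129)
= 15.214 MPa

15.214 MPa


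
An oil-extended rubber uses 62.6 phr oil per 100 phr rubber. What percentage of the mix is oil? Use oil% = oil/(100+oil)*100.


Oil % = oil / (100 + oil) * 100
= 62.6 / (100 + 62.6) * 100
= 62.6 / 162.6 * 100
= 38.5%

38.5%


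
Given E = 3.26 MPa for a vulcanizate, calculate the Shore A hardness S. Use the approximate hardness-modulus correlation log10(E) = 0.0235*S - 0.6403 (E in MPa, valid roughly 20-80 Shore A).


log10(E) = 0.0235*S - 0.6403  =>  S = (log10(E) + 0.6403) / 0.0235
log10(3.26) = 0.513218
S = (0.513218 + 0.6403) / 0.0235 = 1.153518 / 0.0235
S = 49.1

Shore A = 49.1


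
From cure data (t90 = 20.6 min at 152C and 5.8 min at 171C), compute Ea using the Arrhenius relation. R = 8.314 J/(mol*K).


T1 = 425.15 K, T2 = 444.15 K
1/T1 - 1/T2 = 1.0062e-04
ln(t1/t2) = ln(20.6/5.8) = 1.2674
Ea = 8.314 * 1.2674 / 1.0062e-04 = 104725.7149 J/mol
Ea = 104.73 kJ/mol

104.73 kJ/mol


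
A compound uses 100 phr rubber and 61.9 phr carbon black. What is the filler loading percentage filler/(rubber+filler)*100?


Filler % = filler / (rubber + filler) * 100
= 61.9 / (100 + 61.9) * 100
= 61.9 / 161.9 * 100
= 38.23%

38.23%


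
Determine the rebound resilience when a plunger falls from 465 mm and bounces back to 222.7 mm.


Resilience = h_rebound / h_drop * 100
= 222.7 / 465 * 100
= 47.9%

47.9%


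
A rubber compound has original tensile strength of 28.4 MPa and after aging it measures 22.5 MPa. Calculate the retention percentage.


Retention = aged / original * 100
= 22.5 / 28.4 * 100
= 79.2%

79.2%


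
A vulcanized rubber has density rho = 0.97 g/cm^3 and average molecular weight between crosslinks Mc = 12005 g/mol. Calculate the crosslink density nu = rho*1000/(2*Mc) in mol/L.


nu = rho * 1000 / (2 * Mc)
nu = 0.97 * 1000 / (2 * 12005)
nu = 970.0 / 24010
nu = 0.0404 mol/L

0.0404 mol/L


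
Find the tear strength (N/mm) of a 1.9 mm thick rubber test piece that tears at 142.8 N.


Tear strength = force / thickness
= 142.8 / 1.9
= 75.16 N/mm

75.16 N/mm


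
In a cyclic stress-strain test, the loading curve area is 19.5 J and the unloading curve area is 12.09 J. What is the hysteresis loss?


Hysteresis loss = loading - unloading
= 19.5 - 12.09
= 7.41 J

7.41 J


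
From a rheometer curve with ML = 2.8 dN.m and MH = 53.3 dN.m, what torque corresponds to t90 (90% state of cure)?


M90 = ML + 0.9 * (MH - ML)
M90 = 2.8 + 0.9 * (53.3 - 2.8)
M90 = 2.8 + 0.9 * 50.5
M90 = 48.25 dN.m

48.25 dN.m


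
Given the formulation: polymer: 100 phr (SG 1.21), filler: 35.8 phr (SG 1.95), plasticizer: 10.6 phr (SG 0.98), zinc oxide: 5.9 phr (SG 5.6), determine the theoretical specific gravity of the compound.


Sum of weights = 152.3
Volume contributions:
  polymer: 100/1.21 = 82.6446
  filler: 35.8/1.95 = 18.3590
  plasticizer: 10.6/0.98 = 10.8163
  zinc oxide: 5.9/5.6 = 1.0536
Sum of volumes = 112.8735
SG = 152.3 / 112.8735 = 1.349

SG = 1.349


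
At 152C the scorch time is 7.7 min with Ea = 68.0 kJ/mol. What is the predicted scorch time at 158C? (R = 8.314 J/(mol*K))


Convert temperatures: T1 = 152 + 273.15 = 425.15 K, T2 = 158 + 273.15 = 431.15 K
ts2_new = 7.7 * exp(68000 / 8.314 * (1/431.15 - 1/425.15))
1/T2 - 1/T1 = -3.2733e-05
ts2_new = 5.89 min

5.89 min


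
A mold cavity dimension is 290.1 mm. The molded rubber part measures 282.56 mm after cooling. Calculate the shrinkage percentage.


Shrinkage = (mold - part) / mold * 100
= (290.1 - 282.56) / 290.1 * 100
= 7.54 / 290.1 * 100
= 2.6%

2.6%


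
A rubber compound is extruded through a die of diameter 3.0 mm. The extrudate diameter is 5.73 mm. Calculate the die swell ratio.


Die swell ratio = D_extrudate / D_die
= 5.73 / 3.0
= 1.91

Die swell = 1.91


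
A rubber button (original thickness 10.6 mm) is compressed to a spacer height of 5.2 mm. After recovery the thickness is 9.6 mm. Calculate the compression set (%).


CS = (t0 - recovered) / (t0 - ts) * 100
= (10.6 - 9.6) / (10.6 - 5.2) * 100
= 1.0 / 5.4 * 100
= 18.5%

18.5%


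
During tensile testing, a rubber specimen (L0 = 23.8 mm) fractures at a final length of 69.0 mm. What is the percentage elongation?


Elongation = (Lf - L0) / L0 * 100
= (69.0 - 23.8) / 23.8 * 100
= 45.2 / 23.8 * 100
= 189.9%

189.9%


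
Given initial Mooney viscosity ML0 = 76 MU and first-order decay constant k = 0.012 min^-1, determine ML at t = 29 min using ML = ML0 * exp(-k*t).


ML = ML0 * exp(-k * t)
ML = 76 * exp(-0.012 * 29)
ML = 76 * 0.7061
ML = 53.66 MU

53.66 MU


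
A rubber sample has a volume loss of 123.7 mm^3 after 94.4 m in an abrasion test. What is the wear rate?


Rate = volume_loss / distance
= 123.7 / 94.4
= 1.31 mm^3/m

1.31 mm^3/m


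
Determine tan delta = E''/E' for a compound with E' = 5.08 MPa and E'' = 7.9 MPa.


tan delta = E'' / E'
= 7.9 / 5.08
= 1.5551

tan delta = 1.5551


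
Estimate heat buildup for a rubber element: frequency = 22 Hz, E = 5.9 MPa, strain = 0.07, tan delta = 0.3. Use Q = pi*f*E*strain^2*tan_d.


Q = pi * f * E * strain^2 * tan_d
= pi * 22 * 5.9 * 0.07^2 * 0.3
= pi * 22 * 5.9 * 0.0049 * 0.3
= 0.5994

Q = 0.5994


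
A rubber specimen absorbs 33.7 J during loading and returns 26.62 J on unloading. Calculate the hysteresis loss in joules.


Hysteresis loss = loading - unloading
= 33.7 - 26.62
= 7.08 J

7.08 J


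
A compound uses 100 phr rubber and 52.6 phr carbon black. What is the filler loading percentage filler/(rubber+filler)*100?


Filler % = filler / (rubber + filler) * 100
= 52.6 / (100 + 52.6) * 100
= 52.6 / 152.6 * 100
= 34.47%

34.47%


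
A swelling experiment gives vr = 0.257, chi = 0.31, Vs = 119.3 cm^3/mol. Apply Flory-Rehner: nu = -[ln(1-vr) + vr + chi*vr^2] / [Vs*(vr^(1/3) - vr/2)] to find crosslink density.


ln(1 - vr) = ln(1 - 0.257) = -0.2971
Numerator = -((-0.2971) + 0.257 + 0.31 * 0.257^2) = 0.0196
Denominator = 119.3 * (0.257^(1/3) - 0.257/2) = 60.5192
nu = 0.0196 / 60.5192 = 3.2360e-04 mol/cm^3

3.2360e-04 mol/cm^3


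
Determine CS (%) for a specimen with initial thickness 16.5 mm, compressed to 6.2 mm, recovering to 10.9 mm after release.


CS = (t0 - recovered) / (t0 - ts) * 100
= (16.5 - 10.9) / (16.5 - 6.2) * 100
= 5.6 / 10.3 * 100
= 54.4%

54.4%


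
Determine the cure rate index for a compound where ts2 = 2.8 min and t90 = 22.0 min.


CRI = 100 / (t90 - ts2)
= 100 / (22.0 - 2.8)
= 100 / 19.2
= 5.21 min^-1

5.21 min^-1


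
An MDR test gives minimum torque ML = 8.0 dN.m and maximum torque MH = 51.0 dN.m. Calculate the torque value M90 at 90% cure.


M90 = ML + 0.9 * (MH - ML)
M90 = 8.0 + 0.9 * (51.0 - 8.0)
M90 = 8.0 + 0.9 * 43.0
M90 = 46.7 dN.m

46.7 dN.m


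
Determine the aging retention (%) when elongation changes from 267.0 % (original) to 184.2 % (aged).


Retention = aged / original * 100
= 184.2 / 267.0 * 100
= 69.0%

69.0%


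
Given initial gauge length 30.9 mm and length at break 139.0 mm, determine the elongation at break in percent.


Elongation = (Lf - L0) / L0 * 100
= (139.0 - 30.9) / 30.9 * 100
= 108.1 / 30.9 * 100
= 349.8%

349.8%


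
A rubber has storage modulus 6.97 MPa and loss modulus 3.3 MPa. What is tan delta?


tan delta = E'' / E'
= 3.3 / 6.97
= 0.4735

tan delta = 0.4735


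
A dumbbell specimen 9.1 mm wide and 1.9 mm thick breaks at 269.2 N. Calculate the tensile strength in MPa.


Area = width * thickness = 9.1 * 1.9 = 17.29 mm^2
TS = force / area = 269.2 / 17.29 = 15.57 MPa

15.57 MPa


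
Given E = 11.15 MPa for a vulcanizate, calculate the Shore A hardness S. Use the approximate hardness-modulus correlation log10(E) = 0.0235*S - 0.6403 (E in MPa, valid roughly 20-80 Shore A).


log10(E) = 0.0235*S - 0.6403  =>  S = (log10(E) + 0.6403) / 0.0235
log10(11.15) = 1.047275
S = (1.047275 + 0.6403) / 0.0235 = 1.687575 / 0.0235
S = 71.8

Shore A = 71.8


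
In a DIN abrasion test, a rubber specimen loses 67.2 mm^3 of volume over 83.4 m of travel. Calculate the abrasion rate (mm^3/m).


Rate = volume_loss / distance
= 67.2 / 83.4
= 0.806 mm^3/m

0.806 mm^3/m


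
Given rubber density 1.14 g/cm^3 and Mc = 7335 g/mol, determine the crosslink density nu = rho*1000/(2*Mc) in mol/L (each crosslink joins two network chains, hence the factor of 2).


nu = rho * 1000 / (2 * Mc)
nu = 1.14 * 1000 / (2 * 7335)
nu = 1140.0 / 14670
nu = 0.0777 mol/L

0.0777 mol/L


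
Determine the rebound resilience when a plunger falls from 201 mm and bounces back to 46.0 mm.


Resilience = h_rebound / h_drop * 100
= 46.0 / 201 * 100
= 22.9%

22.9%


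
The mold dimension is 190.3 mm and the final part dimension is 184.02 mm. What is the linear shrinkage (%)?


Shrinkage = (mold - part) / mold * 100
= (190.3 - 184.02) / 190.3 * 100
= 6.28 / 190.3 * 100
= 3.3%

3.3%


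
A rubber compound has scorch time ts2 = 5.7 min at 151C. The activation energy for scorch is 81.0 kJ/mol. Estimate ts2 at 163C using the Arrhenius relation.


Convert temperatures: T1 = 151 + 273.15 = 424.15 K, T2 = 163 + 273.15 = 436.15 K
ts2_new = 5.7 * exp(81000 / 8.314 * (1/436.15 - 1/424.15))
1/T2 - 1/T1 = -6.4867e-05
ts2_new = 3.03 min

3.03 min


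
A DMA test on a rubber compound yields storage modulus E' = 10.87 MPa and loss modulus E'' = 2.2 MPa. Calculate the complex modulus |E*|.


|E*| = sqrt(E'^2 + E''^2)
= sqrt(10.87^2 + 2.2^2)
= sqrt(118.1569 + 4.8400)
= 11.09 MPa

11.09 MPa


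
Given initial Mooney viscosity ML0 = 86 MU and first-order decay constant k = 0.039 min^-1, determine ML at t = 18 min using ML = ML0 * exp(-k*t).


ML = ML0 * exp(-k * t)
ML = 86 * exp(-0.039 * 18)
ML = 86 * 0.4956
ML = 42.62 MU

42.62 MU


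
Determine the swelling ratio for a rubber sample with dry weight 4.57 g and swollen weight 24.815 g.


Q = W_swollen / W_dry
Q = 24.815 / 4.57
Q = 5.43

Q = 5.43


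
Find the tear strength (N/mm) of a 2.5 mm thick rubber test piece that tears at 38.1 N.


Tear strength = force / thickness
= 38.1 / 2.5
= 15.24 N/mm

15.24 N/mm


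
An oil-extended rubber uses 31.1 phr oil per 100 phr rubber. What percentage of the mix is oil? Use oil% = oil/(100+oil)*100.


Oil % = oil / (100 + oil) * 100
= 31.1 / (100 + 31.1) * 100
= 31.1 / 131.1 * 100
= 23.72%

23.72%


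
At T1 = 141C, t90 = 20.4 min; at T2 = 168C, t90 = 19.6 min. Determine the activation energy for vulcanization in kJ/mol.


T1 = 414.15 K, T2 = 441.15 K
1/T1 - 1/T2 = 1.4778e-04
ln(t1/t2) = ln(20.4/19.6) = 0.0400
Ea = 8.314 * 0.0400 / 1.4778e-04 = 2250.6508 J/mol
Ea = 2.25 kJ/mol

2.25 kJ/mol


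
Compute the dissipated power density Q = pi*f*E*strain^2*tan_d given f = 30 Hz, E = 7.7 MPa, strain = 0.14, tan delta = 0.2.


Q = pi * f * E * strain^2 * tan_d
= pi * 30 * 7.7 * 0.14^2 * 0.2
= pi * 30 * 7.7 * 0.0196 * 0.2
= 2.8448

Q = 2.8448


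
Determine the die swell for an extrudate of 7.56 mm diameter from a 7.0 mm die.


Die swell ratio = D_extrudate / D_die
= 7.56 / 7.0
= 1.08

Die swell = 1.08


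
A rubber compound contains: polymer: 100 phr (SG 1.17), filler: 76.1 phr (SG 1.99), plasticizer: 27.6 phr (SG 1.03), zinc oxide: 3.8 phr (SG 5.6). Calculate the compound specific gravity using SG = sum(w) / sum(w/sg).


Sum of weights = 207.5
Volume contributions:
  polymer: 100/1.17 = 85.4701
  filler: 76.1/1.99 = 38.2412
  plasticizer: 27.6/1.03 = 26.7961
  zinc oxide: 3.8/5.6 = 0.6786
Sum of volumes = 151.1860
SG = 207.5 / 151.1860 = 1.372

SG = 1.372


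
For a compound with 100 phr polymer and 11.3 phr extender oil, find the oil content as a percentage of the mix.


Oil % = oil / (100 + oil) * 100
= 11.3 / (100 + 11.3) * 100
= 11.3 / 111.3 * 100
= 10.15%

10.15%


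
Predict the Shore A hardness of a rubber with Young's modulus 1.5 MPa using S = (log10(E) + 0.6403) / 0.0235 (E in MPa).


log10(E) = 0.0235*S - 0.6403  =>  S = (log10(E) + 0.6403) / 0.0235
log10(1.5) = 0.176091
S = (0.176091 + 0.6403) / 0.0235 = 0.816391 / 0.0235
S = 34.7

Shore A = 34.7


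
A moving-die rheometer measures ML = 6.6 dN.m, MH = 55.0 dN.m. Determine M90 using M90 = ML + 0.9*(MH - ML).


M90 = ML + 0.9 * (MH - ML)
M90 = 6.6 + 0.9 * (55.0 - 6.6)
M90 = 6.6 + 0.9 * 48.4
M90 = 50.16 dN.m

50.16 dN.m


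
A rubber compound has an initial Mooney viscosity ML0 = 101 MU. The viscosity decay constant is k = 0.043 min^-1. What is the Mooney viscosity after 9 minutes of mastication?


ML = ML0 * exp(-k * t)
ML = 101 * exp(-0.043 * 9)
ML = 101 * 0.6791
ML = 68.59 MU

68.59 MU


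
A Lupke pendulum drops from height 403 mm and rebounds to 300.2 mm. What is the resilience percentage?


Resilience = h_rebound / h_drop * 100
= 300.2 / 403 * 100
= 74.5%

74.5%


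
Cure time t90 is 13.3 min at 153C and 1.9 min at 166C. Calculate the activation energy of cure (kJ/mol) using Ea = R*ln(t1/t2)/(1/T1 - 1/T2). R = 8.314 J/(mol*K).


T1 = 426.15 K, T2 = 439.15 K
1/T1 - 1/T2 = 6.9465e-05
ln(t1/t2) = ln(13.3/1.9) = 1.9459
Ea = 8.314 * 1.9459 / 6.9465e-05 = 232897.5023 J/mol
Ea = 232.9 kJ/mol

232.9 kJ/mol


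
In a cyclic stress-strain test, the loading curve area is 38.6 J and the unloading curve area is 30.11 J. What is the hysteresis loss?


Hysteresis loss = loading - unloading
= 38.6 - 30.11
= 8.49 J

8.49 J


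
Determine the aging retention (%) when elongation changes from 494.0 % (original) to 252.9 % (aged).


Retention = aged / original * 100
= 252.9 / 494.0 * 100
= 51.2%

51.2%


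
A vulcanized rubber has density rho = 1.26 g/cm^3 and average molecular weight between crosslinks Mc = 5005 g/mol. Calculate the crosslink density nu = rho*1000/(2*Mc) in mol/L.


nu = rho * 1000 / (2 * Mc)
nu = 1.26 * 1000 / (2 * 5005)
nu = 1260.0 / 10010
nu = 0.1259 mol/L

0.1259 mol/L


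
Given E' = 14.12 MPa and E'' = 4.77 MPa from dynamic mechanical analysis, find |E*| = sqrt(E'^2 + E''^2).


|E*| = sqrt(E'^2 + E''^2)
= sqrt(14.12^2 + 4.77^2)
= sqrt(199.3744 + 22.7529)
= 14.904 MPa

14.904 MPa


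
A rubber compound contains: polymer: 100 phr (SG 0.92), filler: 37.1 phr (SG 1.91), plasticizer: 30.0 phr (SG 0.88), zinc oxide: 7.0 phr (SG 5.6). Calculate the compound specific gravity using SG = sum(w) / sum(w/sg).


Sum of weights = 174.1
Volume contributions:
  polymer: 100/0.92 = 108.6957
  filler: 37.1/1.91 = 19.4241
  plasticizer: 30.0/0.88 = 34.0909
  zinc oxide: 7.0/5.6 = 1.2500
Sum of volumes = 163.4606
SG = 174.1 / 163.4606 = 1.065

SG = 1.065


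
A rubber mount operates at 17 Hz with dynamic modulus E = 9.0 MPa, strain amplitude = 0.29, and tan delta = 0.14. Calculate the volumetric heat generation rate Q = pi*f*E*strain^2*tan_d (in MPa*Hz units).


Q = pi * f * E * strain^2 * tan_d
= pi * 17 * 9.0 * 0.29^2 * 0.14
= pi * 17 * 9.0 * 0.0841 * 0.14
= 5.6593

Q = 5.6593


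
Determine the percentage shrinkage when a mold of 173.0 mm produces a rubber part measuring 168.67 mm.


Shrinkage = (mold - part) / mold * 100
= (173.0 - 168.67) / 173.0 * 100
= 4.33 / 173.0 * 100
= 2.5%

2.5%


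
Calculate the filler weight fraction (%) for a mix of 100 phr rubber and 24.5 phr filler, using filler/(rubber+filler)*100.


Filler % = filler / (rubber + filler) * 100
= 24.5 / (100 + 24.5) * 100
= 24.5 / 124.5 * 100
= 19.68%

19.68%


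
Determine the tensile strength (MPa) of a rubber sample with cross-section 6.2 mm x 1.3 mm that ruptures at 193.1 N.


Area = width * thickness = 6.2 * 1.3 = 8.06 mm^2
TS = force / area = 193.1 / 8.06 = 23.96 MPa

23.96 MPa


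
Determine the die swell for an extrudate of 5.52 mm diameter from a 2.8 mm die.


Die swell ratio = D_extrudate / D_die
= 5.52 / 2.8
= 1.971

Die swell = 1.971


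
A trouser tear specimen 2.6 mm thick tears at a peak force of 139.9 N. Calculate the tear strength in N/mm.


Tear strength = force / thickness
= 139.9 / 2.6
= 53.81 N/mm

53.81 N/mm


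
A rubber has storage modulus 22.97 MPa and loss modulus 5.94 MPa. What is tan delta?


tan delta = E'' / E'
= 5.94 / 22.97
= 0.2586

tan delta = 0.2586


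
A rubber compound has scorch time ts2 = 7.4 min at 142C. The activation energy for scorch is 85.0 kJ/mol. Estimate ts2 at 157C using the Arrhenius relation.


Convert temperatures: T1 = 142 + 273.15 = 415.15 K, T2 = 157 + 273.15 = 430.15 K
ts2_new = 7.4 * exp(85000 / 8.314 * (1/430.15 - 1/415.15))
1/T2 - 1/T1 = -8.3997e-05
ts2_new = 3.14 min

3.14 min


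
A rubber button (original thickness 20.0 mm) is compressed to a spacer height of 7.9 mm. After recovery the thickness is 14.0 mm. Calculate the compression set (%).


CS = (t0 - recovered) / (t0 - ts) * 100
= (20.0 - 14.0) / (20.0 - 7.9) * 100
= 6.0 / 12.1 * 100
= 49.6%

49.6%


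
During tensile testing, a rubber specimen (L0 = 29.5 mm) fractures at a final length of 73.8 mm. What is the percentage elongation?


Elongation = (Lf - L0) / L0 * 100
= (73.8 - 29.5) / 29.5 * 100
= 44.3 / 29.5 * 100
= 150.2%

150.2%


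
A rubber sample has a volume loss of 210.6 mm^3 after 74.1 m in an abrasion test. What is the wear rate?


Rate = volume_loss / distance
= 210.6 / 74.1
= 2.842 mm^3/m

2.842 mm^3/m


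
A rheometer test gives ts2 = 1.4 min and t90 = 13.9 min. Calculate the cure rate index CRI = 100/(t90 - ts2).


CRI = 100 / (t90 - ts2)
= 100 / (13.9 - 1.4)
= 100 / 12.5
= 8.0 min^-1

8.0 min^-1


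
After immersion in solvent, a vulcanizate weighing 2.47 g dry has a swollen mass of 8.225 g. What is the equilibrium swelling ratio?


Q = W_swollen / W_dry
Q = 8.225 / 2.47
Q = 3.33

Q = 3.33


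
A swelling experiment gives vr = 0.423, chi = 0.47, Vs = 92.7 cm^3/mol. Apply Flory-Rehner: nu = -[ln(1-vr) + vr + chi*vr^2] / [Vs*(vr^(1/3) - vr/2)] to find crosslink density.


ln(1 - vr) = ln(1 - 0.423) = -0.5499
Numerator = -((-0.5499) + 0.423 + 0.47 * 0.423^2) = 0.0428
Denominator = 92.7 * (0.423^(1/3) - 0.423/2) = 49.9807
nu = 0.0428 / 49.9807 = 8.5666e-04 mol/cm^3

8.5666e-04 mol/cm^3


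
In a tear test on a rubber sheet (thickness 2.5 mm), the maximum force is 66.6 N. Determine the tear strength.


Tear strength = force / thickness
= 66.6 / 2.5
= 26.64 N/mm

26.64 N/mm


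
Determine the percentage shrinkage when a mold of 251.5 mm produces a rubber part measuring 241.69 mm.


Shrinkage = (mold - part) / mold * 100
= (251.5 - 241.69) / 251.5 * 100
= 9.81 / 251.5 * 100
= 3.9%

3.9%


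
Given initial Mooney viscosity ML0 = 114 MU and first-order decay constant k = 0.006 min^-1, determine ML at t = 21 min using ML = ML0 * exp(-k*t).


ML = ML0 * exp(-k * t)
ML = 114 * exp(-0.006 * 21)
ML = 114 * 0.8816
ML = 100.5 MU

100.5 MU


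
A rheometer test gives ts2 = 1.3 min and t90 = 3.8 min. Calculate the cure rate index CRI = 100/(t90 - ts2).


CRI = 100 / (t90 - ts2)
= 100 / (3.8 - 1.3)
= 100 / 2.5
= 40.0 min^-1

40.0 min^-1


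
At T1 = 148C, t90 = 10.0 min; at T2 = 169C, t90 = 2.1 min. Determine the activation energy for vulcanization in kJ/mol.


T1 = 421.15 K, T2 = 442.15 K
1/T1 - 1/T2 = 1.1278e-04
ln(t1/t2) = ln(10.0/2.1) = 1.5606
Ea = 8.314 * 1.5606 / 1.1278e-04 = 115054.0869 J/mol
Ea = 115.05 kJ/mol

115.05 kJ/mol


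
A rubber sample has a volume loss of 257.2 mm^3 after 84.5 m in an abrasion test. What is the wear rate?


Rate = volume_loss / distance
= 257.2 / 84.5
= 3.044 mm^3/m

3.044 mm^3/m


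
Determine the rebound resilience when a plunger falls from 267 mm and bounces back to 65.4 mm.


Resilience = h_rebound / h_drop * 100
= 65.4 / 267 * 100
= 24.5%

24.5%


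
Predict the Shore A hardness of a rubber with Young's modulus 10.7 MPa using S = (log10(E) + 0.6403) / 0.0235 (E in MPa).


log10(E) = 0.0235*S - 0.6403  =>  S = (log10(E) + 0.6403) / 0.0235
log10(10.7) = 1.029384
S = (1.029384 + 0.6403) / 0.0235 = 1.669684 / 0.0235
S = 71.1

Shore A = 71.1


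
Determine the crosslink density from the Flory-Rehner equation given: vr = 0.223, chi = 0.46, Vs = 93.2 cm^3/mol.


ln(1 - vr) = ln(1 - 0.223) = -0.2523
Numerator = -((-0.2523) + 0.223 + 0.46 * 0.223^2) = 0.0064
Denominator = 93.2 * (0.223^(1/3) - 0.223/2) = 46.1259
nu = 0.0064 / 46.1259 = 1.3961e-04 mol/cm^3

1.3961e-04 mol/cm^3


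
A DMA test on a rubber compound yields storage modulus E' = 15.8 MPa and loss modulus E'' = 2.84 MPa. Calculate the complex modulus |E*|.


|E*| = sqrt(E'^2 + E''^2)
= sqrt(15.8^2 + 2.84^2)
= sqrt(249.6400 + 8.0656)
= 16.053 MPa

16.053 MPa


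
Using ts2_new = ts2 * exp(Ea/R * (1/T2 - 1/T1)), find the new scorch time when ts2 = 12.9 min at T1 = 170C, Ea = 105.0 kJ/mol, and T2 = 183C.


Convert temperatures: T1 = 170 + 273.15 = 443.15 K, T2 = 183 + 273.15 = 456.15 K
ts2_new = 12.9 * exp(105000 / 8.314 * (1/456.15 - 1/443.15))
1/T2 - 1/T1 = -6.4311e-05
ts2_new = 5.73 min

5.73 min


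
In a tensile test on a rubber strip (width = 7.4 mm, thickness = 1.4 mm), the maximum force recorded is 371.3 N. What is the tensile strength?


Area = width * thickness = 7.4 * 1.4 = 10.36 mm^2
TS = force / area = 371.3 / 10.36 = 35.84 MPa

35.84 MPa


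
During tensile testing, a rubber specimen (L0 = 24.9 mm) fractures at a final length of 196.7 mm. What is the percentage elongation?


Elongation = (Lf - L0) / L0 * 100
= (196.7 - 24.9) / 24.9 * 100
= 171.8 / 24.9 * 100
= 690.0%

690.0%


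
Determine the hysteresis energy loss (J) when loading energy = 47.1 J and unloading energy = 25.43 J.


Hysteresis loss = loading - unloading
= 47.1 - 25.43
= 21.67 J

21.67 J


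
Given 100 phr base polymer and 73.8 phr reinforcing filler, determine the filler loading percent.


Filler % = filler / (rubber + filler) * 100
= 73.8 / (100 + 73.8) * 100
= 73.8 / 173.8 * 100
= 42.46%

42.46%


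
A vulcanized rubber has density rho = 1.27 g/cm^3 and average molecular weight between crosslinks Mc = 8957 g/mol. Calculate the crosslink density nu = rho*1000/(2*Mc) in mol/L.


nu = rho * 1000 / (2 * Mc)
nu = 1.27 * 1000 / (2 * 8957)
nu = 1270.0 / 17914
nu = 0.0709 mol/L

0.0709 mol/L


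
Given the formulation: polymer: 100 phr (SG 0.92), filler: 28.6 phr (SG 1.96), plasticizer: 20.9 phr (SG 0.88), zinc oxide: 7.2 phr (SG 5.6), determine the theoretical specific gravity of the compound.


Sum of weights = 156.7
Volume contributions:
  polymer: 100/0.92 = 108.6957
  filler: 28.6/1.96 = 14.5918
  plasticizer: 20.9/0.88 = 23.7500
  zinc oxide: 7.2/5.6 = 1.2857
Sum of volumes = 148.3232
SG = 156.7 / 148.3232 = 1.056

SG = 1.056


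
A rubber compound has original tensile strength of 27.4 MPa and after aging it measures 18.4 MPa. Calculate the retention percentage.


Retention = aged / original * 100
= 18.4 / 27.4 * 100
= 67.2%

67.2%


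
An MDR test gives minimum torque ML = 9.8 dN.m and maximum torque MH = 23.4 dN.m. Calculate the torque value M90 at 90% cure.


M90 = ML + 0.9 * (MH - ML)
M90 = 9.8 + 0.9 * (23.4 - 9.8)
M90 = 9.8 + 0.9 * 13.6
M90 = 22.04 dN.m

22.04 dN.m


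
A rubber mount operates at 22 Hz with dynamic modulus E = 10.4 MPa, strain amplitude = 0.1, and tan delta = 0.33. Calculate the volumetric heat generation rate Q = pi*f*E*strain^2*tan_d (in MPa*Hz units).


Q = pi * f * E * strain^2 * tan_d
= pi * 22 * 10.4 * 0.1^2 * 0.33
= pi * 22 * 10.4 * 0.0100 * 0.33
= 2.3720

Q = 2.3720


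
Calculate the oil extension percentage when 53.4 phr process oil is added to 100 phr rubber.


Oil % = oil / (100 + oil) * 100
= 53.4 / (100 + 53.4) * 100
= 53.4 / 153.4 * 100
= 34.81%

34.81%


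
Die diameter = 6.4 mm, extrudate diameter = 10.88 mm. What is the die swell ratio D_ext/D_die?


Die swell ratio = D_extrudate / D_die
= 10.88 / 6.4
= 1.7

Die swell = 1.7


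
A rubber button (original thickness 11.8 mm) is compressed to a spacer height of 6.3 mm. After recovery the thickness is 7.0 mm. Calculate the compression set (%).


CS = (t0 - recovered) / (t0 - ts) * 100
= (11.8 - 7.0) / (11.8 - 6.3) * 100
= 4.8 / 5.5 * 100
= 87.3%

87.3%


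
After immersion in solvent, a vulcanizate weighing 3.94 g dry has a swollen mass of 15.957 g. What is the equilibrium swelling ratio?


Q = W_swollen / W_dry
Q = 15.957 / 3.94
Q = 4.05

Q = 4.05


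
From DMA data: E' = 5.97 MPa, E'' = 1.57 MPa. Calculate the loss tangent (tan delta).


tan delta = E'' / E'
= 1.57 / 5.97
= 0.263

tan delta = 0.263


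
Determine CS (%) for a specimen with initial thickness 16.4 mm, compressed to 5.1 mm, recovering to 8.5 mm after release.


CS = (t0 - recovered) / (t0 - ts) * 100
= (16.4 - 8.5) / (16.4 - 5.1) * 100
= 7.9 / 11.3 * 100
= 69.9%

69.9%


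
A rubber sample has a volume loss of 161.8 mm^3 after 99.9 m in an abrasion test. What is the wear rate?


Rate = volume_loss / distance
= 161.8 / 99.9
= 1.62 mm^3/m

1.62 mm^3/m


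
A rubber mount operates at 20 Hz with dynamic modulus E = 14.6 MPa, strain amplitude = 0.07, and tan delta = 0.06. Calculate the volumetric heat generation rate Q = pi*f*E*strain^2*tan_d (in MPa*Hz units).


Q = pi * f * E * strain^2 * tan_d
= pi * 20 * 14.6 * 0.07^2 * 0.06
= pi * 20 * 14.6 * 0.0049 * 0.06
= 0.2697

Q = 0.2697


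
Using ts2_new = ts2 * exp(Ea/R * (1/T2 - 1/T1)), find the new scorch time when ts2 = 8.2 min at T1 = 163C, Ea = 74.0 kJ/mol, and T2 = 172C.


Convert temperatures: T1 = 163 + 273.15 = 436.15 K, T2 = 172 + 273.15 = 445.15 K
ts2_new = 8.2 * exp(74000 / 8.314 * (1/445.15 - 1/436.15))
1/T2 - 1/T1 = -4.6355e-05
ts2_new = 5.43 min

5.43 min
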